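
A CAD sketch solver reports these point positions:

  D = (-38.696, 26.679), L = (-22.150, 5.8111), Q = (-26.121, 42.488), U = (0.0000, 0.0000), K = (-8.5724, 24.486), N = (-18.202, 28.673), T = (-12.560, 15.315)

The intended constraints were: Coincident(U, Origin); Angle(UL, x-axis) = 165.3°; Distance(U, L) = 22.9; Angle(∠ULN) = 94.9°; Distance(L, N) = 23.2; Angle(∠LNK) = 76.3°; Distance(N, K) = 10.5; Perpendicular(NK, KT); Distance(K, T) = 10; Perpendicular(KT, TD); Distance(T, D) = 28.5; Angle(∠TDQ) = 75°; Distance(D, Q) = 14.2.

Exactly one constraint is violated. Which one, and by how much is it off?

Distance(D, Q) = 14.2 — off by 6.00.

U = (0.00, 0.00) ✓; UL at 165.3° ✓; |UL| = 22.90 ✓; ∠ULN = 94.90° ✓; |LN| = 23.20 ✓; ∠LNK = 76.30° ✓; |NK| = 10.50 ✓; ∠(NK, KT) = 90.00° ✓; |KT| = 10.00 ✓; ∠(KT, TD) = 90.00° ✓; |TD| = 28.50 ✓; ∠TDQ = 75.00° ✓; |DQ| = 20.20 ✗.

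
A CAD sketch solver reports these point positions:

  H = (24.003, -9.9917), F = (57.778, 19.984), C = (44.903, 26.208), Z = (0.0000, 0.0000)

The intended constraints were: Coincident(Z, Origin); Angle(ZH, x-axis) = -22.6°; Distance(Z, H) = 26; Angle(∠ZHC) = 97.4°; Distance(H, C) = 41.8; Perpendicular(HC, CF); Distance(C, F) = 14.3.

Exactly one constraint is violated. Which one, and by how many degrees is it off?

Perpendicular(HC, CF) — off by 4.20°.

Z = (0.00, 0.00) ✓; ZH at -22.60° ✓; |ZH| = 26.00 ✓; ∠ZHC = 97.40° ✓; |HC| = 41.80 ✓; ∠(HC, CF) = 85.80° ✗; |CF| = 14.30 ✓.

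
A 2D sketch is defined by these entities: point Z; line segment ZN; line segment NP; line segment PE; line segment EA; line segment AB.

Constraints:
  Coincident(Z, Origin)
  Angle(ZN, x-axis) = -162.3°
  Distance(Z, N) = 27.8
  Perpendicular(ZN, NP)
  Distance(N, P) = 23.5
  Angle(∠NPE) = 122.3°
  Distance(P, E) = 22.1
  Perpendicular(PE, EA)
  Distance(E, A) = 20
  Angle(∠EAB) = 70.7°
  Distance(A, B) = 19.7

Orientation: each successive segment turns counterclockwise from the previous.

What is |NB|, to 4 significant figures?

17.28

Z is at the origin; ZN runs at -162.3° with length 27.8, so N = (-26.48, -8.452). The perpendicularity gives NP at right angles to ZN, so NP runs at -72.30°; with |NP| = 23.5, P = (-19.34, -30.84). ∠NPE = 122.3° gives PE at -14.60° from the x-axis; with |PE| = 22.1, E = (2.047, -36.41). PE is perpendicular to EA, so EA runs at 75.40°; with |EA| = 20.0, A = (7.089, -17.06). ∠EAB = 70.7° gives AB at -175.3° from the x-axis; with |AB| = 19.7, B = (-12.55, -18.67). Then |NB| = |B − N| = 17.28.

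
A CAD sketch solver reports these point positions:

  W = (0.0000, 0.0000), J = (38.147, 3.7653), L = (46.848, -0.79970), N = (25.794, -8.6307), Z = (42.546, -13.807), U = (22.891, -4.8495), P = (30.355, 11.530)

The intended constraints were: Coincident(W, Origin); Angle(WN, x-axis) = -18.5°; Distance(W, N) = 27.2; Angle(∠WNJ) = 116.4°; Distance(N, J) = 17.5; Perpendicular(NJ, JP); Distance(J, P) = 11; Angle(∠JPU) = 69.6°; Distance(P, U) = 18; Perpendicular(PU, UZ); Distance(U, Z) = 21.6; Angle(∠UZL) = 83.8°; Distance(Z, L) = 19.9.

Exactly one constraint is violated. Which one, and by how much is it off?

Distance(Z, L) = 19.9 — off by 6.20.

W = (0.00, 0.00) ✓; WN at -18.50° ✓; |WN| = 27.20 ✓; ∠WNJ = 116.4° ✓; |NJ| = 17.50 ✓; ∠(NJ, JP) = 90.00° ✓; |JP| = 11.00 ✓; ∠JPU = 69.60° ✓; |PU| = 18.00 ✓; ∠(PU, UZ) = 90.00° ✓; |UZ| = 21.60 ✓; ∠UZL = 83.80° ✓; |ZL| = 13.70 ✗.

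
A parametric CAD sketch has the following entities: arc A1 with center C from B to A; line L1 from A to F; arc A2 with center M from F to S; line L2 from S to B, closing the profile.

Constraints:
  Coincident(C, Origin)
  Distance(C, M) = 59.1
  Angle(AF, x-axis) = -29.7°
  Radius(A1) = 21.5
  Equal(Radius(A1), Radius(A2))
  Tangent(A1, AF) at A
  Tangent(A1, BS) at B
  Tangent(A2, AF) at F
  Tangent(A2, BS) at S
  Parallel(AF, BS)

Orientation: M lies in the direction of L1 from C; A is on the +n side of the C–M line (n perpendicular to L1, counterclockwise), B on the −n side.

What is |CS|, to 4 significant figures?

62.89

The slot axis is L1's direction at -29.7°, so u = (cos -29.7°, sin -29.7°) = (0.8686, -0.4955) and n = (−sin -29.7°, cos -29.7°) = (0.4955, 0.8686). C is at the origin and M lies 59.1 along u from C, so M = 59.1·u = (51.34, -29.28). Tangency of A1 to both parallel lines with radius 21.5 puts A and B at C ± 21.5·n: A = (10.65, 18.68), B = (-10.65, -18.68). Equal radii place F and S the same way about M: F = M + 21.5·n = (61.99, -10.61), S = M − 21.5·n = (40.68, -47.96). Then |CS| = |S − C| = 62.89.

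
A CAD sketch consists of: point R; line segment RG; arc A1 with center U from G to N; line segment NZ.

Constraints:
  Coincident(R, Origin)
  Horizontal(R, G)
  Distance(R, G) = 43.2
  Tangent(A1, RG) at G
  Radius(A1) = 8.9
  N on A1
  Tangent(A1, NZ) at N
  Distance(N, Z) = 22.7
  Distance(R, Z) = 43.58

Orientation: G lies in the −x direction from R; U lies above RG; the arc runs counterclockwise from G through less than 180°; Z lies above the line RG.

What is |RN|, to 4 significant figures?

35.24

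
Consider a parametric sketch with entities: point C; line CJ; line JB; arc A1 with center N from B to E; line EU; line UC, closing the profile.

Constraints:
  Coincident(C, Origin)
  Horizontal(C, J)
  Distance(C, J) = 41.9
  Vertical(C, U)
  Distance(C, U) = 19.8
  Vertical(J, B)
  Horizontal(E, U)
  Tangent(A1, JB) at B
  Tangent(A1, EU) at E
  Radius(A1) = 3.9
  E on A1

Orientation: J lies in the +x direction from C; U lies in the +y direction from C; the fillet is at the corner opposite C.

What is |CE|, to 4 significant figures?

42.85

C is at the origin; C and J share the same y with |CJ| = 41.9 and J on the +x side, so J = (41.90, 0.000). CU is vertical with |CU| = 19.8 and U on the +y side, so U = (0.000, 19.80). The virtual corner opposite C is at (41.90, 19.80). Since A1 is tangent to JB there, NB ⟂ JB and tangency of A1 to EU means the radius NE is perpendicular to EU, with radius 3.9, so the center N sits 3.9 in from both sides at N = (38.00, 15.90). That places the tangent points at B = (41.90, 15.90) on JB and E = (38.00, 19.80) on EU. Then |CE| = |E − C| = 42.85.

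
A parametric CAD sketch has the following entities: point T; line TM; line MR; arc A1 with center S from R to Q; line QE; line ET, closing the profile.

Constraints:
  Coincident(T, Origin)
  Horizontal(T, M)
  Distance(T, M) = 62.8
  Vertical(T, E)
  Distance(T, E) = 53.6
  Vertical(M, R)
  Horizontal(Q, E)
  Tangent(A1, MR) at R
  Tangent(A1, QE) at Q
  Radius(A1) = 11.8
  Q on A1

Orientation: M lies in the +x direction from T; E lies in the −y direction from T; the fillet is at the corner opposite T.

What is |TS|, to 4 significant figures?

65.94

TE is vertical with |TE| = 53.6 and E on the −y side, so E = (0.000, -53.60). The virtual corner opposite T is at (62.80, -53.60). Since A1 is tangent to MR there, SR ⟂ MR and the tangent condition forces SQ to be normal to QE, with radius 11.8, so the center S sits 11.8 in from both sides at S = (51.00, -41.80). Then |TS| = |S − T| = 65.94.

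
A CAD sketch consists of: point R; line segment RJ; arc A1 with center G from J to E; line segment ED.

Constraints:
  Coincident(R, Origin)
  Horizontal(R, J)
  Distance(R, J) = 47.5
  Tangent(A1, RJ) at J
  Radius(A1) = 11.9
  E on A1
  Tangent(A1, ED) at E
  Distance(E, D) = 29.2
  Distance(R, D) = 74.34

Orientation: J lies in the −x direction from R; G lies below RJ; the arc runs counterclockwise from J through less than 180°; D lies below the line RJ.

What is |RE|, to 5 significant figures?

60.195

Checks: |RJ| = 47.50 ✓; |GE| = 11.90 ✓; ∠(GE, ED) = 90.00° ✓; |ED| = 29.20 ✓; |RD| = 74.34 ✓.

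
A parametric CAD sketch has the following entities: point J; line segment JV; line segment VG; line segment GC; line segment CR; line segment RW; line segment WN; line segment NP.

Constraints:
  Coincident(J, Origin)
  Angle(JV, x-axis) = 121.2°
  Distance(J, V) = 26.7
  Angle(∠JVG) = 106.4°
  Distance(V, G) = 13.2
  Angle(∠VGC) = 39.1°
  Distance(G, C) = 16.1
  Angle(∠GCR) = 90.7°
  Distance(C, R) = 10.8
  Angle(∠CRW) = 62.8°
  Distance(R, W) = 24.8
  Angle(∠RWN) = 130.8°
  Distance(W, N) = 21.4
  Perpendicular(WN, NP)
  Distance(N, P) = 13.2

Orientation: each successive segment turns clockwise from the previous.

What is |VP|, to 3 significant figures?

33.7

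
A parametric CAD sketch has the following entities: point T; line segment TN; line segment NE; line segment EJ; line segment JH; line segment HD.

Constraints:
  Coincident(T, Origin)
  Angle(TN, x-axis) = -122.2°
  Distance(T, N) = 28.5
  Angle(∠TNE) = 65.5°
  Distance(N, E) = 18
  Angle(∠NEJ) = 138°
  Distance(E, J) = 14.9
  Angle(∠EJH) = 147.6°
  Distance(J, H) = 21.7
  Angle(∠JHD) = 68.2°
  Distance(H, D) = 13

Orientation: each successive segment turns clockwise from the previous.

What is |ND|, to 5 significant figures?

36.764

T is at the origin; TN runs at -122.2° with length 28.5, so N = (-15.187, -24.117). ∠TNE = 65.5° gives NE at 123.30° from the x-axis; with |NE| = 18.0, E = (-25.069, -9.0720). ∠NEJ = 138.0° gives EJ at 81.300° from the x-axis; with |EJ| = 14.9, J = (-22.816, 5.6566). ∠EJH = 147.6° gives JH at 48.900° from the x-axis; with |JH| = 21.7, H = (-8.5506, 22.009). ∠JHD = 68.2° gives HD at -62.900° from the x-axis; with |HD| = 13.0, D = (-2.6285, 10.436). Then |ND| = |D − N| = 36.764.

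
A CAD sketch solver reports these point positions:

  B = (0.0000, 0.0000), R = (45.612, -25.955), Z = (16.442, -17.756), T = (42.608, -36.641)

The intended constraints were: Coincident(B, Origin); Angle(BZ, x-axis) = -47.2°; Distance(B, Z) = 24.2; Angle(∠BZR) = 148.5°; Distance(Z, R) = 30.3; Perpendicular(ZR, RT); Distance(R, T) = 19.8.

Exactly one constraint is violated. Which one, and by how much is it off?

Distance(R, T) = 19.8 — off by 8.70.

B = (0.00, 0.00) ✓; BZ at -47.20° ✓; |BZ| = 24.20 ✓; ∠BZR = 148.5° ✓; |ZR| = 30.30 ✓; ∠(ZR, RT) = 90.00° ✓; |RT| = 11.10 ✗.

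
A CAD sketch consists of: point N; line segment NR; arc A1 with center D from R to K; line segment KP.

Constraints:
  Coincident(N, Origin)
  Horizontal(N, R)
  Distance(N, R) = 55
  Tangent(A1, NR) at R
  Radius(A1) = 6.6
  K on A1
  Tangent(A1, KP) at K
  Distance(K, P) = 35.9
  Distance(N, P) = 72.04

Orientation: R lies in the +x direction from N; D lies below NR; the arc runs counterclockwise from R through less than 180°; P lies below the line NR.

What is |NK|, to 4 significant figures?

49.32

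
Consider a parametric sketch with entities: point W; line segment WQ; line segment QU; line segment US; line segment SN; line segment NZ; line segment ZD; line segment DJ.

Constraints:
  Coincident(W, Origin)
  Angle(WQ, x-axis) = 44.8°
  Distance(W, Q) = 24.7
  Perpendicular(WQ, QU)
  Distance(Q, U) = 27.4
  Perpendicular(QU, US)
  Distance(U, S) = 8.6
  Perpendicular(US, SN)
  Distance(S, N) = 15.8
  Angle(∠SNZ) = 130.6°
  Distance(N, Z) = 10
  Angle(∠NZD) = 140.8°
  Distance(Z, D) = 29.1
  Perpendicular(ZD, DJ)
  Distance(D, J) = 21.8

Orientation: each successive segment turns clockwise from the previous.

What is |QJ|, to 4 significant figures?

38.78

W is at the origin; WQ runs at 44.8° with length 24.7, so Q = (17.53, 17.40). The perpendicularity gives QU at right angles to WQ, so QU runs at -45.20°; with |QU| = 27.4, U = (36.83, -2.038). QU ⟂ US, so US runs at -135.2°; with |US| = 8.6, S = (30.73, -8.098). The perpendicularity gives SN at right angles to US, so SN runs at 134.8°; with |SN| = 15.8, N = (19.60, 3.114). ∠SNZ = 130.6° gives NZ at 85.40° from the x-axis; with |NZ| = 10.0, Z = (20.40, 13.08). ∠NZD = 140.8° gives ZD at 46.20° from the x-axis; with |ZD| = 29.1, D = (40.54, 34.08). ZD ⟂ DJ, so DJ runs at -43.80°; with |DJ| = 21.8, J = (56.28, 19.00). Then |QJ| = |J − Q| = 38.78.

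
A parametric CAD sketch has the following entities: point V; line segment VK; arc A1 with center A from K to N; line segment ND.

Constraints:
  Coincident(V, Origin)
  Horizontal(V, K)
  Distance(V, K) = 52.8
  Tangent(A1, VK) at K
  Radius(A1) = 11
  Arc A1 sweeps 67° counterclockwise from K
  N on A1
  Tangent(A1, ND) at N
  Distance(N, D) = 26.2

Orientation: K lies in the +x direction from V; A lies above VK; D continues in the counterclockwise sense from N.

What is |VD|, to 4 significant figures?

79.39

V is at the origin; VK is horizontal with |VK| = 52.8 and K on the +x side, so K = (52.80, 0.000). Tangency of A1 to VK means the radius AK is perpendicular to VK, so A = K + (0, 11) = (52.80, 11.00). On A1, K sits at bearing -90° from A; a 67° counterclockwise sweep puts N at bearing -23°, so N = A + 11.0·(cos -23°, sin -23°) = (62.93, 6.702). Since A1 is tangent to ND there, AN ⟂ ND, so ND runs along (−sin -23°, cos -23°); with |ND| = 26.2, D = (73.16, 30.82). Then |VD| = |D − V| = 79.39.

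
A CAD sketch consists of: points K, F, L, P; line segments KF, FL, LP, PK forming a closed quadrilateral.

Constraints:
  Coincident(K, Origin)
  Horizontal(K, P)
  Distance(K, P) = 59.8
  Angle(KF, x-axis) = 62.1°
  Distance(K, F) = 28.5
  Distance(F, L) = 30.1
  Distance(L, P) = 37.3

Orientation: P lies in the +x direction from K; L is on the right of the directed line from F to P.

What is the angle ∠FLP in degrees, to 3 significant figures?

103°

Checks: |FL| = 30.10 ✓; |LP| = 37.30 ✓.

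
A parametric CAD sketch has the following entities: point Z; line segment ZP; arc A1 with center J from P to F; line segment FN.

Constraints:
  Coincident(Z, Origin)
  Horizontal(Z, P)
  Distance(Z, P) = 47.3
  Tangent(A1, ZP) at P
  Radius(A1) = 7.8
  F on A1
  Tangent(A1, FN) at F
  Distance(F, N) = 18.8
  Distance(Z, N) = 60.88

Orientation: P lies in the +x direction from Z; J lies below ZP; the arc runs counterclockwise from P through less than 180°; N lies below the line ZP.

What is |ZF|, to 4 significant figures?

43.71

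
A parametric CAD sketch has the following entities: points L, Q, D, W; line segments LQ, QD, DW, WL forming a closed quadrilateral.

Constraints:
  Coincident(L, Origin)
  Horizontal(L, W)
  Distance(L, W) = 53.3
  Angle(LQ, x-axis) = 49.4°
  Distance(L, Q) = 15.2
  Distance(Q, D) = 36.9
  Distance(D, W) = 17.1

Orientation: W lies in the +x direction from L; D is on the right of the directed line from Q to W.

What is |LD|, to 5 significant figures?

40.955

Checks: |LW| = 53.30 ✓; |LQ| = 15.20 ✓; |QD| = 36.90 ✓; |DW| = 17.10 ✓.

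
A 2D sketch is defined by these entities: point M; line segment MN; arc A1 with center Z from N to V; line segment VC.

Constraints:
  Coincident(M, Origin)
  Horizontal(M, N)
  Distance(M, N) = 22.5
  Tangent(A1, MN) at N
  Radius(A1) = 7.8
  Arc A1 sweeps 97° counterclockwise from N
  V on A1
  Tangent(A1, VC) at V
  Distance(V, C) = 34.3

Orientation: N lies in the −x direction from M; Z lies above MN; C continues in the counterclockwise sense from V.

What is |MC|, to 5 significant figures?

46.798

On A1, N sits at bearing -90° from Z; a 97° counterclockwise sweep puts V at bearing 7°, so V = Z + 7.8·(cos 7°, sin 7°) = (-14.758, 8.7506). Since A1 is tangent to VC there, ZV ⟂ VC, so VC runs along (−sin 7°, cos 7°); with |VC| = 34.3, C = (-18.938, 42.795). Then |MC| = |C − M| = 46.798.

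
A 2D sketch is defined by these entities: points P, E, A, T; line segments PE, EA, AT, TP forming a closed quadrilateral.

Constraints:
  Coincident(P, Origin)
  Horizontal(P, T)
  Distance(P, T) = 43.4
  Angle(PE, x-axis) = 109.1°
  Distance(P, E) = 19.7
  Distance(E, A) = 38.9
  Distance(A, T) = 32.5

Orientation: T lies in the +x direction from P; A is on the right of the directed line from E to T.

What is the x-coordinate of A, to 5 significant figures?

14.232

Checks: PE at 109.1° ✓; |EA| = 38.90 ✓; |AT| = 32.50 ✓.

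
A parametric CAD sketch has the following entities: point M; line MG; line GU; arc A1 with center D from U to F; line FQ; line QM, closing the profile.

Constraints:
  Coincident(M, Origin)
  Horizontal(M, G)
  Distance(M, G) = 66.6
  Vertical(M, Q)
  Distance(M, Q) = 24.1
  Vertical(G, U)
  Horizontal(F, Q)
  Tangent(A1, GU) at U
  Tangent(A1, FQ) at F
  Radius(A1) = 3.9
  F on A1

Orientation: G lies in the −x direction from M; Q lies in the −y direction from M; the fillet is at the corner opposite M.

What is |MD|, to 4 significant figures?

65.87

M is at the origin; MG is horizontal with |MG| = 66.6 and G on the −x side, so G = (-66.60, 0.000). M and Q share the same x with |MQ| = 24.1 and Q on the −y side, so Q = (0.000, -24.10). The virtual corner opposite M is at (-66.60, -24.10). The tangent condition forces DU to be normal to GU and since A1 is tangent to FQ there, DF ⟂ FQ, with radius 3.9, so the center D sits 3.9 in from both sides at D = (-62.70, -20.20). Then |MD| = |D − M| = 65.87.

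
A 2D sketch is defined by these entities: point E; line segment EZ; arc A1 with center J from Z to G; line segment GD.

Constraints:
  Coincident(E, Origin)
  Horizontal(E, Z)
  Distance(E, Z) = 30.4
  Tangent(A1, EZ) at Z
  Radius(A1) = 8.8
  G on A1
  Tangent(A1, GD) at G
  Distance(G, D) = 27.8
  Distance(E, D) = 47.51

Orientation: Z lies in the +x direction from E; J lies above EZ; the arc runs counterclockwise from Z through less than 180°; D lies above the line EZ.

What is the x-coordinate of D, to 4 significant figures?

28.64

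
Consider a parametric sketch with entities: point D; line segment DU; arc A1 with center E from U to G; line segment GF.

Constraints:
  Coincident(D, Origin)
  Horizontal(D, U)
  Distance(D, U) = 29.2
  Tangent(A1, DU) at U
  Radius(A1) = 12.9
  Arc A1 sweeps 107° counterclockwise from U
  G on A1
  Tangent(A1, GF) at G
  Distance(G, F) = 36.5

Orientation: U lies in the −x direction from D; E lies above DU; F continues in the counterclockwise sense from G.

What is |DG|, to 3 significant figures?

23.7

D is at the origin; D and U share the same y with |DU| = 29.2 and U on the −x side, so U = (-29.2, 0.00). The tangent condition forces EU to be normal to DU, so E = U + (0, 12.9) = (-29.2, 12.9). On A1, U sits at bearing -90° from E; a 107° counterclockwise sweep puts G at bearing 17°, so G = E + 12.9·(cos 17°, sin 17°) = (-16.9, 16.7). Then |DG| = |G − D| = 23.7.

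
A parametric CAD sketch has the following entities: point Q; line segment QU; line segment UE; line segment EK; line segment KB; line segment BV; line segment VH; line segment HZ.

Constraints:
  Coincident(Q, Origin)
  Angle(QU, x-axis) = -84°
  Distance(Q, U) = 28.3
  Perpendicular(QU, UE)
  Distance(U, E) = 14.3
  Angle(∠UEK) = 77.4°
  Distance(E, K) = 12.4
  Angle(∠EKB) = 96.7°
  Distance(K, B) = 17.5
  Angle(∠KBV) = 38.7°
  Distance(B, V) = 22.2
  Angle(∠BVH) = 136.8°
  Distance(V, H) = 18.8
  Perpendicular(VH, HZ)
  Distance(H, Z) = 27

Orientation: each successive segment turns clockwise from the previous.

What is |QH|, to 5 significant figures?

41.125

Q is at the origin; QU runs at -84.0° with length 28.3, so U = (2.9582, -28.145). The perpendicularity gives UE at right angles to QU, so UE runs at -174.00°; with |UE| = 14.3, E = (-11.264, -29.640). ∠UEK = 77.4° gives EK at 83.400° from the x-axis; with |EK| = 12.4, K = (-9.8383, -17.322). ∠EKB = 96.7° gives KB at 0.10000° from the x-axis; with |KB| = 17.5, B = (7.6617, -17.291). ∠KBV = 38.7° gives BV at -141.20° from the x-axis; with |BV| = 22.2, V = (-9.6396, -31.202). ∠BVH = 136.8° gives VH at 175.60° from the x-axis; with |VH| = 18.8, H = (-28.384, -29.760). Then |QH| = |H − Q| = 41.125.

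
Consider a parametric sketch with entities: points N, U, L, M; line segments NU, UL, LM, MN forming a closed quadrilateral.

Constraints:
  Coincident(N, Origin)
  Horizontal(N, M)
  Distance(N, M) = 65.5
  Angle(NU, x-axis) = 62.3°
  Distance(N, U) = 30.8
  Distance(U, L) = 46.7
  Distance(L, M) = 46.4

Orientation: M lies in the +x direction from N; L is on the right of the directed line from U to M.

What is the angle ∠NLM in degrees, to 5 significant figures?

117.36°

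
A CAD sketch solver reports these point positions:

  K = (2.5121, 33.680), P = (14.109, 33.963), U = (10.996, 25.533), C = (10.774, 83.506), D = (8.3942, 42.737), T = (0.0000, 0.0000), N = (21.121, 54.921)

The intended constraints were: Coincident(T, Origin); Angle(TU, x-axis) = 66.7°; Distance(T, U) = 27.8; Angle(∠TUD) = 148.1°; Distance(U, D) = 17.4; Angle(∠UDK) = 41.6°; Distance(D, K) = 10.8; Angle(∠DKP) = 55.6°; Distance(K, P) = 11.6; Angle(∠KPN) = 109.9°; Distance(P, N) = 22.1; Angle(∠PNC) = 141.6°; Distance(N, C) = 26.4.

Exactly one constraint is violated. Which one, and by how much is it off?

Distance(N, C) = 26.4 — off by 4.00.

T = (0.00, 0.00) ✓; TU at 66.70° ✓; |TU| = 27.80 ✓; ∠TUD = 148.1° ✓; |UD| = 17.40 ✓; ∠UDK = 41.60° ✓; |DK| = 10.80 ✓; ∠DKP = 55.60° ✓; |KP| = 11.60 ✓; ∠KPN = 109.9° ✓; |PN| = 22.10 ✓; ∠PNC = 141.6° ✓; |NC| = 30.40 ✗.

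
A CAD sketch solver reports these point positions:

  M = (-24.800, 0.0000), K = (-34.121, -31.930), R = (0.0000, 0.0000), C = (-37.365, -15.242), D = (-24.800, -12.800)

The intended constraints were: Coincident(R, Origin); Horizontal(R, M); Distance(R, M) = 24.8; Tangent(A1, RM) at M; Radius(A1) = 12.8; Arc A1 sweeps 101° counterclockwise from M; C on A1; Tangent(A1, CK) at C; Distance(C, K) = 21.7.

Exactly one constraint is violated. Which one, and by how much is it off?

Distance(C, K) = 21.7 — off by 4.70.

R = (0.00, 0.00) ✓; R.y = 0.00, M.y = 0.00 ✓; |RM| = 24.80 ✓; ∠(DM, MR) = 90.00° ✓; |DM| = 12.80 ✓; bearing(D→C) − bearing(D→M) = 101.0° ✓; |DC| = 12.80 ✓; ∠(DC, CK) = 90.00° ✓; |CK| = 17.00 ✗.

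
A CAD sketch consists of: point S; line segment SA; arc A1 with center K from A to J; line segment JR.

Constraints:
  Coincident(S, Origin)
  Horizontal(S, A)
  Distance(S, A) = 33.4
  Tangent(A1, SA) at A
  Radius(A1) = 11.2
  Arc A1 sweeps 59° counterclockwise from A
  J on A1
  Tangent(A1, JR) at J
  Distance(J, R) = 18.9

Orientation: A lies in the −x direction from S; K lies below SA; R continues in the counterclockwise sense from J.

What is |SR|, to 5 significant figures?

56.999

On A1, A sits at bearing 90° from K; a 59° counterclockwise sweep puts J at bearing 149°, so J = K + 11.2·(cos 149°, sin 149°) = (-43.000, -5.4316). Since A1 is tangent to JR there, KJ ⟂ JR, so JR runs along (−sin 149°, cos 149°); with |JR| = 18.9, R = (-52.734, -21.632). Then |SR| = |R − S| = 56.999.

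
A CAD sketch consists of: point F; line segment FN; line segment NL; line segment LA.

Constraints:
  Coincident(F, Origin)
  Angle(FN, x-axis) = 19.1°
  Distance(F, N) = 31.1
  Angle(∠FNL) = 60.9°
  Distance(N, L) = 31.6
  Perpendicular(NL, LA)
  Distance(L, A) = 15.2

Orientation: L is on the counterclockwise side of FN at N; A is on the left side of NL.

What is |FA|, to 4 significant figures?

20.37

∠FNL = 60.9°, so NL runs at 19.1° + (180° − 60.9°) = 138.2° from the x-axis; with |NL| = 31.6, L = N + 31.6·(cos 138.2°, sin 138.2°) = (5.831, 31.24). The perpendicularity gives LA at right angles to NL; with |LA| = 15.2 on the left of NL, A = L + 15.2·(-0.6665, -0.7455) = (-4.300, 19.91). Then |FA| = |A − F| = 20.37.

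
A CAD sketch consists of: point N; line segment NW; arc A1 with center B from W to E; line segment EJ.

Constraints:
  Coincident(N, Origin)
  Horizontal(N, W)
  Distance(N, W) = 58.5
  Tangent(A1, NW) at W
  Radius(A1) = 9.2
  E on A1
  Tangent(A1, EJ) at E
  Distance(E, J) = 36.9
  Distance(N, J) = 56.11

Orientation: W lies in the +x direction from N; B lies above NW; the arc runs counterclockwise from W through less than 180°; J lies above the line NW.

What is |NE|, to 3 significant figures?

66.7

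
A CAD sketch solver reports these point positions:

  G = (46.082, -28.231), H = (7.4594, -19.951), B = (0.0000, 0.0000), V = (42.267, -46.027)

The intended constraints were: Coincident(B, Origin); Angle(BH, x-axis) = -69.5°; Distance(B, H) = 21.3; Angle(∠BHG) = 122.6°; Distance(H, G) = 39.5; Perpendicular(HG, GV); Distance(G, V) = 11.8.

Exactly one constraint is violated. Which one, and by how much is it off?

Distance(G, V) = 11.8 — off by 6.40.

B = (0.00, 0.00) ✓; BH at -69.50° ✓; |BH| = 21.30 ✓; ∠BHG = 122.6° ✓; |HG| = 39.50 ✓; ∠(HG, GV) = 90.00° ✓; |GV| = 18.20 ✗.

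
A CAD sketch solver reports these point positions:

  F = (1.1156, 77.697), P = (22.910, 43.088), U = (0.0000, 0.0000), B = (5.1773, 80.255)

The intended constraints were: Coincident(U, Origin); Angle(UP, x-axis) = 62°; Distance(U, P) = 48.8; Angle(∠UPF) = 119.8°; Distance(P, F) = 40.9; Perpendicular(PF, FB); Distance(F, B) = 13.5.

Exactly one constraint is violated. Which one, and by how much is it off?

Distance(F, B) = 13.5 — off by 8.70.

U = (0.00, 0.00) ✓; UP at 62.00° ✓; |UP| = 48.80 ✓; ∠UPF = 119.8° ✓; |PF| = 40.90 ✓; ∠(PF, FB) = 90.00° ✓; |FB| = 4.800 ✗.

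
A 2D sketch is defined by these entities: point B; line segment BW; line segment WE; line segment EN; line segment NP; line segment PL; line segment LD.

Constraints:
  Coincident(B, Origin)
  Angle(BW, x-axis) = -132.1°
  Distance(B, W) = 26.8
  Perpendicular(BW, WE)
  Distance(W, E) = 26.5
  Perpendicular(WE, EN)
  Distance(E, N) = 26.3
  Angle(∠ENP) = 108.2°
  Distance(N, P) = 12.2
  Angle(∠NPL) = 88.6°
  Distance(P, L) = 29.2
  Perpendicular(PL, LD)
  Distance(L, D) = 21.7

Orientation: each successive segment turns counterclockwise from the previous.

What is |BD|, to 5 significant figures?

41.207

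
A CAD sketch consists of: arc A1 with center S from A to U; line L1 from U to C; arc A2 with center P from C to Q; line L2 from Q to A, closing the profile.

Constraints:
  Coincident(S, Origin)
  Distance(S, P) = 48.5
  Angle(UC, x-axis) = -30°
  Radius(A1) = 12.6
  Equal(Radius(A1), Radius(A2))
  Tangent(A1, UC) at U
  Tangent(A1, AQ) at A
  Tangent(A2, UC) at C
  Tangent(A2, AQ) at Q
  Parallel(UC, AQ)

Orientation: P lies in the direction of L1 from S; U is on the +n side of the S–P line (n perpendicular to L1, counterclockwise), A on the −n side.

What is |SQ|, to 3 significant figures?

50.1

The slot axis is L1's direction at -30.0°, so u = (cos -30.0°, sin -30.0°) = (0.866, -0.500) and n = (−sin -30.0°, cos -30.0°) = (0.500, 0.866). S is at the origin and P lies 48.5 along u from S, so P = 48.5·u = (42.0, -24.2). Tangency of A1 to both parallel lines with radius 12.6 puts U and A at S ± 12.6·n: U = (6.30, 10.9), A = (-6.30, -10.9). Equal radii place C and Q the same way about P: C = P + 12.6·n = (48.3, -13.3), Q = P − 12.6·n = (35.7, -35.2). Then |SQ| = |Q − S| = 50.1.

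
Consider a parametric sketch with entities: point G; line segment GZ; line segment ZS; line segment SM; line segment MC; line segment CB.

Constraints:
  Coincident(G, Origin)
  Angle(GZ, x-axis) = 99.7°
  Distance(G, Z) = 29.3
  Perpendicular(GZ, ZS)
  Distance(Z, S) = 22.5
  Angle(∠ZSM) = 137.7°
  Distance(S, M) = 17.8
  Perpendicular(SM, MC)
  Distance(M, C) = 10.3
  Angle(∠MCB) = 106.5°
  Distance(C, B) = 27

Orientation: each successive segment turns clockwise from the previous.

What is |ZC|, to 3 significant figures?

34.8

G is at the origin; GZ runs at 99.7° with length 29.3, so Z = (-4.94, 28.9). GZ is perpendicular to ZS, so ZS runs at 9.70°; with |ZS| = 22.5, S = (17.2, 32.7). ∠ZSM = 137.7° gives SM at -32.6° from the x-axis; with |SM| = 17.8, M = (32.2, 23.1). SM ⟂ MC, so MC runs at -123°; with |MC| = 10.3, C = (26.7, 14.4). Then |ZC| = |C − Z| = 34.8.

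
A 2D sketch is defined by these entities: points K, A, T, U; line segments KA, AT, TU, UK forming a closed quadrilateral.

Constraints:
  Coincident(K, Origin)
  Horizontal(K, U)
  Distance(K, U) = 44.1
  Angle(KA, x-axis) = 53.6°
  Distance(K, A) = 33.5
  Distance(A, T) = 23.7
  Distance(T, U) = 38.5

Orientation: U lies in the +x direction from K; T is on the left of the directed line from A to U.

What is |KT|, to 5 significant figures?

55.895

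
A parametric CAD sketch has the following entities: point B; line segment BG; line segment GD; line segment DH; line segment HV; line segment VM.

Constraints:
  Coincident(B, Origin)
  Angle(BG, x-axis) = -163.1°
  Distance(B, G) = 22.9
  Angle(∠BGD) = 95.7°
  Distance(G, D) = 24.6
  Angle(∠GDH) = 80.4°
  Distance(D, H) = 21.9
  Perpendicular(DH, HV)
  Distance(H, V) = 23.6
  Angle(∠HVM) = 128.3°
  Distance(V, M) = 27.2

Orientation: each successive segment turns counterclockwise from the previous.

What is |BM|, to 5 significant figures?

31.814

B is at the origin; BG runs at -163.1° with length 22.9, so G = (-21.911, -6.6571). ∠BGD = 95.7° gives GD at -78.800° from the x-axis; with |GD| = 24.6, D = (-17.133, -30.789). ∠GDH = 80.4° gives DH at 20.800° from the x-axis; with |DH| = 21.9, H = (3.3398, -23.012). The perpendicularity gives HV at right angles to DH, so HV runs at 110.80°; with |HV| = 23.6, V = (-5.0407, -0.94985). ∠HVM = 128.3° gives VM at 162.50° from the x-axis; with |VM| = 27.2, M = (-30.982, 7.2293). Then |BM| = |M − B| = 31.814.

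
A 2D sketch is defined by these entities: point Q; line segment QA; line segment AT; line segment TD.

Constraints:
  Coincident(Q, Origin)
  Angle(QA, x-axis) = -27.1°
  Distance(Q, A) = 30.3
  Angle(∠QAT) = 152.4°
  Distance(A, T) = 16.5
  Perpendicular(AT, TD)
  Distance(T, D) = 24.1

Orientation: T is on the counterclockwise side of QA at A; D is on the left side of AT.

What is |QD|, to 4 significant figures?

44.50

∠QAT = 152.4°, so AT runs at -27.1° + (180° − 152.4°) = 0.5000° from the x-axis; with |AT| = 16.5, T = A + 16.5·(cos 0.5000°, sin 0.5000°) = (43.47, -13.66). The perpendicularity gives TD at right angles to AT; with |TD| = 24.1 on the left of AT, D = T + 24.1·(-0.008727, 1.000) = (43.26, 10.44). Then |QD| = |D − Q| = 44.50.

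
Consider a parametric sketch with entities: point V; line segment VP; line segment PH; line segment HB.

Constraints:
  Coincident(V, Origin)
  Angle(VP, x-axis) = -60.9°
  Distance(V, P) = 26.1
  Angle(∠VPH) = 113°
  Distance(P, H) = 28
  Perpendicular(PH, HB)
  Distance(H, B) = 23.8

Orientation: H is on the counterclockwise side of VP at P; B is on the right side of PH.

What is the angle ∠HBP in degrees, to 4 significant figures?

49.64°

V is at the origin; VP runs at -60.9° with length 26.1, so P = 26.1·(cos -60.9°, sin -60.9°) = (12.69, -22.81). ∠VPH = 113.0°, so PH runs at -60.9° + (180° − 113.0°) = 6.100° from the x-axis; with |PH| = 28.0, H = P + 28.0·(cos 6.100°, sin 6.100°) = (40.53, -19.83). PH ⟂ HB; with |HB| = 23.8 on the right of PH, B = H + 23.8·(0.1063, -0.9943) = (43.06, -43.50). Then cos ∠HBP = BH·BP / (|BH||BP|), giving 49.64°.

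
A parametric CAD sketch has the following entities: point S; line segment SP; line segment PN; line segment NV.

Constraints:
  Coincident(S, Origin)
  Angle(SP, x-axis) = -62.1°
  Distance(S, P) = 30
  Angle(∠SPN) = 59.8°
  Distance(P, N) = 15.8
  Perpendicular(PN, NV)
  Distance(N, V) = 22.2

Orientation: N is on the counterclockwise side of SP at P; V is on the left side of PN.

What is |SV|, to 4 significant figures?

3.795

∠SPN = 59.8°, so PN runs at -62.1° + (180° − 59.8°) = 58.10° from the x-axis; with |PN| = 15.8, N = P + 15.8·(cos 58.10°, sin 58.10°) = (22.39, -13.10). The perpendicularity gives NV at right angles to PN; with |NV| = 22.2 on the left of PN, V = N + 22.2·(-0.8490, 0.5284) = (3.540, -1.368). Then |SV| = |V − S| = 3.795.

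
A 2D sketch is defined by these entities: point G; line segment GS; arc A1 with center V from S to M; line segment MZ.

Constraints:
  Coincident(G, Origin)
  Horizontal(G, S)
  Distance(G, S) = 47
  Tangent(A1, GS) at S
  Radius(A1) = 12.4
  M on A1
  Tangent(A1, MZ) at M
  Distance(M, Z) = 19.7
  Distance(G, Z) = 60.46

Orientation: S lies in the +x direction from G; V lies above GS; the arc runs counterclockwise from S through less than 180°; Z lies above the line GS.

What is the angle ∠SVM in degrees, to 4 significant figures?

117.6°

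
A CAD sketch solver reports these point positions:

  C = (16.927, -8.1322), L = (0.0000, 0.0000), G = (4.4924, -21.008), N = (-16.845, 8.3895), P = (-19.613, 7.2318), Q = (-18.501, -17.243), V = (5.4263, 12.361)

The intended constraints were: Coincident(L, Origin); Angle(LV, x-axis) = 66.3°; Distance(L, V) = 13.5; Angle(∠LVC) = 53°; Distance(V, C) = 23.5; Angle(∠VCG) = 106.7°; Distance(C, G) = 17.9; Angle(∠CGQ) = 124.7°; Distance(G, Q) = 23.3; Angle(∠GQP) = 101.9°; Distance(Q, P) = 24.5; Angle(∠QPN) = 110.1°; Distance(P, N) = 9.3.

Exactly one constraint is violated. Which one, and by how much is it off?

Distance(P, N) = 9.3 — off by 6.30.

L = (0.00, 0.00) ✓; LV at 66.30° ✓; |LV| = 13.50 ✓; ∠LVC = 53.00° ✓; |VC| = 23.50 ✓; ∠VCG = 106.7° ✓; |CG| = 17.90 ✓; ∠CGQ = 124.7° ✓; |GQ| = 23.30 ✓; ∠GQP = 101.9° ✓; |QP| = 24.50 ✓; ∠QPN = 110.1° ✓; |PN| = 3.000 ✗.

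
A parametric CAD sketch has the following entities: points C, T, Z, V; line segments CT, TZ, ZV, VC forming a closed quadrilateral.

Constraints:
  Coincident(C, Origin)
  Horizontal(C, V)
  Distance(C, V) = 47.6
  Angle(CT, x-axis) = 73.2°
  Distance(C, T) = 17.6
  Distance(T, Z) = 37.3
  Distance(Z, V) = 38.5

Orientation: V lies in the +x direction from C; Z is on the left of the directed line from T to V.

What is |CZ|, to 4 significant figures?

51.92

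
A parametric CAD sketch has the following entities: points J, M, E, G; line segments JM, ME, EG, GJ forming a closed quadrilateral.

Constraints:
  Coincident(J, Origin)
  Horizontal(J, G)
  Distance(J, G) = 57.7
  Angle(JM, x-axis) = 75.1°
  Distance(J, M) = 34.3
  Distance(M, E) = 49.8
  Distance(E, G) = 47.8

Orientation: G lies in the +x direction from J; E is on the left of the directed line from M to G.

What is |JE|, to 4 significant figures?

73.94

Checks: |ME| = 49.80 ✓; |EG| = 47.80 ✓.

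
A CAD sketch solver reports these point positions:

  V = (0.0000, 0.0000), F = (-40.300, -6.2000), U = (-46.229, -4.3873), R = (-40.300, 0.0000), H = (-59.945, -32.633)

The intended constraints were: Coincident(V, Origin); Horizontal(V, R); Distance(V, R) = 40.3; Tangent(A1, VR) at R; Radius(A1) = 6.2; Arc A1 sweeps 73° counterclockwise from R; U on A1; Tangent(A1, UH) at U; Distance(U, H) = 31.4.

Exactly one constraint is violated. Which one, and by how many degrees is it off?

Tangent(A1, UH) at U — off by 8.90°.

V = (0.00, 0.00) ✓; V.y = 0.00, R.y = 0.00 ✓; |VR| = 40.30 ✓; ∠(FR, RV) = 90.00° ✓; |FR| = 6.200 ✓; bearing(F→U) − bearing(F→R) = 73.00° ✓; |FU| = 6.200 ✓; ∠(FU, UH) = 98.90° ✗; |UH| = 31.40 ✓.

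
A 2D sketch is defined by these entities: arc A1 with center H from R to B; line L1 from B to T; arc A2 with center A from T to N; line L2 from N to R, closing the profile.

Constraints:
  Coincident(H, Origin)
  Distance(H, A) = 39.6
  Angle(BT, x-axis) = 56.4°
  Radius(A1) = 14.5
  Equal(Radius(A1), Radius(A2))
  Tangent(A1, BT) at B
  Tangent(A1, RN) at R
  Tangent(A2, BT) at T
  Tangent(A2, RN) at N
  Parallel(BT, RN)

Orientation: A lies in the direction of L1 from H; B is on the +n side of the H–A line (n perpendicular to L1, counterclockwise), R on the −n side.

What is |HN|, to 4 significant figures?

42.17

The slot axis is L1's direction at 56.4°, so u = (cos 56.4°, sin 56.4°) = (0.5534, 0.8329) and n = (−sin 56.4°, cos 56.4°) = (-0.8329, 0.5534). H is at the origin and A lies 39.6 along u from H, so A = 39.6·u = (21.91, 32.98). Tangency of A1 to both parallel lines with radius 14.5 puts B and R at H ± 14.5·n: B = (-12.08, 8.024), R = (12.08, -8.024). Equal radii place T and N the same way about A: T = A + 14.5·n = (9.837, 41.01), N = A − 14.5·n = (33.99, 24.96). Then |HN| = |N − H| = 42.17.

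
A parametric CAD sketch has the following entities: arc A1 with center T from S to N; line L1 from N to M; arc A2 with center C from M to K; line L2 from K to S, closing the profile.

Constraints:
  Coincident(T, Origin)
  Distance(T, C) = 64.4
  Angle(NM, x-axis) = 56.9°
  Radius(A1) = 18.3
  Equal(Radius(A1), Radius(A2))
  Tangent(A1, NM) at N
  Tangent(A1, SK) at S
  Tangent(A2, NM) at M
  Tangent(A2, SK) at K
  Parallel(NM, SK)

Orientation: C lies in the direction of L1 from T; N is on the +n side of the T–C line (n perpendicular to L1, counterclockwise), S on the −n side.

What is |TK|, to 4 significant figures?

66.95

The slot axis is L1's direction at 56.9°, so u = (cos 56.9°, sin 56.9°) = (0.5461, 0.8377) and n = (−sin 56.9°, cos 56.9°) = (-0.8377, 0.5461). T is at the origin and C lies 64.4 along u from T, so C = 64.4·u = (35.17, 53.95). Tangency of A1 to both parallel lines with radius 18.3 puts N and S at T ± 18.3·n: N = (-15.33, 9.994), S = (15.33, -9.994). Equal radii place M and K the same way about C: M = C + 18.3·n = (19.84, 63.94), K = C − 18.3·n = (50.50, 43.96). Then |TK| = |K − T| = 66.95.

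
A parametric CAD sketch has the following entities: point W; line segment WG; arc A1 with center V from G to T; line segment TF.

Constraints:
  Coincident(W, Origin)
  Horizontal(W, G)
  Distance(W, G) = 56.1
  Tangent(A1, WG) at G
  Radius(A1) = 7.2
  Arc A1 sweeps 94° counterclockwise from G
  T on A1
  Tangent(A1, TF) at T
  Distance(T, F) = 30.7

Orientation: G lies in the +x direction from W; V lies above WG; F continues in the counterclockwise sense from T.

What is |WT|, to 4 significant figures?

63.75

W is at the origin; WG is horizontal with |WG| = 56.1 and G on the +x side, so G = (56.10, 0.000). A1 meets WG tangentially, so VG is at right angles to WG, so V = G + (0, 7.2) = (56.10, 7.200). On A1, G sits at bearing -90° from V; a 94° counterclockwise sweep puts T at bearing 4°, so T = V + 7.2·(cos 4°, sin 4°) = (63.28, 7.702). Then |WT| = |T − W| = 63.75.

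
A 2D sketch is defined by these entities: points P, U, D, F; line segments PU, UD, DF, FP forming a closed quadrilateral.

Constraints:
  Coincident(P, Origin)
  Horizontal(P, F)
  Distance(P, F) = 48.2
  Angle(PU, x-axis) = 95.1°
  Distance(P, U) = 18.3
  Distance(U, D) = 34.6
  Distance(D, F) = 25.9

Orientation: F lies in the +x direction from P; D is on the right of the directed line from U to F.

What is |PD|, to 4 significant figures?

23.80

P is at the origin; PF is horizontal with |PF| = 48.2 and F in +x, so F = (48.2, 0). PU runs at 95.1° with |PU| = 18.3, so U = (-1.627, 18.23). D is determined by |UD| = 34.6 and |DF| = 25.9 together: it lies at the intersection of circle(U, 34.6) and circle(F, 25.9). With |UF| = 53.06, the foot of the radical line on UF is 31.49 from U and the perpendicular offset is √(34.6² − 31.49²) = 14.34. Taking the right-of-UF solution: D = (23.02, -6.058).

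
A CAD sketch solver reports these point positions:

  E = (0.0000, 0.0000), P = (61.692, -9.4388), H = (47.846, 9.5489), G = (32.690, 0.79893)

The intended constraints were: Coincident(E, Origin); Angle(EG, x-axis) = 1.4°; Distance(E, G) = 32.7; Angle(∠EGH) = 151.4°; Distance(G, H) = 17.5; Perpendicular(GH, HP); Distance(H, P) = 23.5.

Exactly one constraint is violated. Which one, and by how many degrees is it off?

Perpendicular(GH, HP) — off by 6.10°.

E = (0.00, 0.00) ✓; EG at 1.400° ✓; |EG| = 32.70 ✓; ∠EGH = 151.4° ✓; |GH| = 17.50 ✓; ∠(GH, HP) = 83.90° ✗; |HP| = 23.50 ✓.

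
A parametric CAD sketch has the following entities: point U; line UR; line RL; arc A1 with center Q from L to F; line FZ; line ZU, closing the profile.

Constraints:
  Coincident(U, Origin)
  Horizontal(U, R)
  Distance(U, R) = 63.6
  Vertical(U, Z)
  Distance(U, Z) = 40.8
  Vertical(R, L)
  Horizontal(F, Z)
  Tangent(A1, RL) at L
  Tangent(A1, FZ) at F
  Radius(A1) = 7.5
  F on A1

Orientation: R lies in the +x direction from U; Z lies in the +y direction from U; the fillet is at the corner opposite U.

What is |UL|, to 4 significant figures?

71.79

U is at the origin; U and R share the same y with |UR| = 63.6 and R on the +x side, so R = (63.60, 0.000). U and Z share the same x with |UZ| = 40.8 and Z on the +y side, so Z = (0.000, 40.80). The virtual corner opposite U is at (63.60, 40.80). Since A1 is tangent to RL there, QL ⟂ RL and the tangent condition forces QF to be normal to FZ, with radius 7.5, so the center Q sits 7.5 in from both sides at Q = (56.10, 33.30). That places the tangent points at L = (63.60, 33.30) on RL and F = (56.10, 40.80) on FZ. Then |UL| = |L − U| = 71.79.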